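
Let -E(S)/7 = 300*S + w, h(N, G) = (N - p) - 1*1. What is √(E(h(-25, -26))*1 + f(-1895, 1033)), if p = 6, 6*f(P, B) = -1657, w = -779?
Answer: √2605566/6 ≈ 269.03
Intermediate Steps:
f(P, B) = -1657/6 (f(P, B) = (⅙)*(-1657) = -1657/6)
h(N, G) = -7 + N (h(N, G) = (N - 1*6) - 1*1 = (N - 6) - 1 = (-6 + N) - 1 = -7 + N)
E(S) = 5453 - 2100*S (E(S) = -7*(300*S - 779) = -7*(-779 + 300*S) = 5453 - 2100*S)
√(E(h(-25, -26))*1 + f(-1895, 1033)) = √((5453 - 2100*(-7 - 25))*1 - 1657/6) = √((5453 - 2100*(-32))*1 - 1657/6) = √((5453 + 67200)*1 - 1657/6) = √(72653*1 - 1657/6) = √(72653 - 1657/6) = √(434261/6) = √2605566/6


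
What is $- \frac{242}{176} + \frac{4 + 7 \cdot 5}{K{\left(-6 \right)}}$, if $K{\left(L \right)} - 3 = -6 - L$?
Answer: $\frac{93}{8} \approx 11.625$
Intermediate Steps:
$K{\left(L \right)} = -3 - L$ ($K{\left(L \right)} = 3 - \left(6 + L\right) = -3 - L$)
$- \frac{242}{176} + \frac{4 + 7 \cdot 5}{K{\left(-6 \right)}} = - \frac{242}{176} + \frac{4 + 7 \cdot 5}{-3 - -6} = \left(-242\right) \frac{1}{176} + \frac{4 + 35}{-3 + 6} = - \frac{11}{8} + \frac{39}{3} = - \frac{11}{8} + 39 \cdot \frac{1}{3} = - \frac{11}{8} + 13 = \frac{93}{8}$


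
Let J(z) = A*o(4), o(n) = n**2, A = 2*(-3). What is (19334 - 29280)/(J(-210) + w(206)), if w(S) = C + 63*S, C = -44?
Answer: -4973/6419 ≈ -0.77473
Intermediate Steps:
A = -6
J(z) = -96 (J(z) = -6*4**2 = -6*16 = -96)
w(S) = -44 + 63*S
(19334 - 29280)/(J(-210) + w(206)) = (19334 - 29280)/(-96 + (-44 + 63*206)) = -9946/(-96 + (-44 + 12978)) = -9946/(-96 + 12934) = -9946/12838 = -9946*1/12838 = -4973/6419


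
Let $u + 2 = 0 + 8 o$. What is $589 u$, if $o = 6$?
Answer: $27094$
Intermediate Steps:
$u = 46$ ($u = -2 + \left(0 + 8 \cdot 6\right) = -2 + \left(0 + 48\right) = -2 + 48 = 46$)
$589 u = 589 \cdot 46 = 27094$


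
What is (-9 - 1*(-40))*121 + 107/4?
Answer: 15111/4 ≈ 3777.8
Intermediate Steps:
(-9 - 1*(-40))*121 + 107/4 = (-9 + 40)*121 + 107*(¼) = 31*121 + 107/4 = 3751 + 107/4 = 15111/4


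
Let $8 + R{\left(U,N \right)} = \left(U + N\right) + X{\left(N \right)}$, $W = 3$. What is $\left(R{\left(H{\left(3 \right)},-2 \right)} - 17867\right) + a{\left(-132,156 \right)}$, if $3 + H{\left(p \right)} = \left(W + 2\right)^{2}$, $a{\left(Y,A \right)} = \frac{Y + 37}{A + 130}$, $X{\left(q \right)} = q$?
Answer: $- \frac{5107197}{286} \approx -17857.0$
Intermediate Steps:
$a{\left(Y,A \right)} = \frac{37 + Y}{130 + A}$
$H{\left(p \right)} = 22$ ($H{\left(p \right)} = -3 + \left(3 + 2\right)^{2} = -3 + 5^{2} = -3 + 25 = 22$)
$R{\left(U,N \right)} = -8 + U + 2 N$ ($R{\left(U,N \right)} = -8 + \left(\left(U + N\right) + N\right) = -8 + \left(\left(N + U\right) + N\right) = -8 + \left(U + 2 N\right) = -8 + U + 2 N$)
$\left(R{\left(H{\left(3 \right)},-2 \right)} - 17867\right) + a{\left(-132,156 \right)} = \left(\left(-8 + 22 + 2 \left(-2\right)\right) - 17867\right) + \frac{37 - 132}{130 + 156} = \left(\left(-8 + 22 - 4\right) - 17867\right) + \frac{1}{286} \left(-95\right) = \left(10 - 17867\right) + \frac{1}{286} \left(-95\right) = -17857 - \frac{95}{286} = - \frac{5107197}{286}$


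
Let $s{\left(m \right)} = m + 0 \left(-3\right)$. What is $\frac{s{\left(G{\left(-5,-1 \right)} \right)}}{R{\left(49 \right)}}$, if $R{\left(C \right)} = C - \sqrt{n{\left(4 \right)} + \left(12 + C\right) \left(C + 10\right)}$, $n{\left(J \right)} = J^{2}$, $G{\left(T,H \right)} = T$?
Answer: $\frac{245}{1214} + \frac{5 \sqrt{3615}}{1214} \approx 0.44944$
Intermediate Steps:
$s{\left(m \right)} = m$ ($s{\left(m \right)} = m + 0 = m$)
$R{\left(C \right)} = C - \sqrt{16 + \left(10 + C\right) \left(12 + C\right)}$ ($R{\left(C \right)} = C - \sqrt{4^{2} + \left(12 + C\right) \left(C + 10\right)} = C - \sqrt{16 + \left(12 + C\right) \left(10 + C\right)} = C - \sqrt{16 + \left(10 + C\right) \left(12 + C\right)}$)
$\frac{s{\left(G{\left(-5,-1 \right)} \right)}}{R{\left(49 \right)}} = - \frac{5}{49 - \sqrt{136 + 49^{2} + 22 \cdot 49}} = - \frac{5}{49 - \sqrt{136 + 2401 + 1078}} = - \frac{5}{49 - \sqrt{3615}}$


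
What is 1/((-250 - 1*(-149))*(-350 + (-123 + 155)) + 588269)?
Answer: 1/620387 ≈ 1.6119e-6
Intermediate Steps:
1/((-250 - 1*(-149))*(-350 + (-123 + 155)) + 588269) = 1/((-250 + 149)*(-350 + 32) + 588269) = 1/(-101*(-318) + 588269) = 1/(32118 + 588269) = 1/620387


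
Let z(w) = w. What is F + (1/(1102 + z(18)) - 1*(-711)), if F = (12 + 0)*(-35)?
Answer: 325921/1120 ≈ 291.00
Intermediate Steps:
F = -420 (F = 12*(-35) = -420)
F + (1/(1102 + z(18)) - 1*(-711)) = -420 + (1/(1102 + 18) - 1*(-711)) = -420 + (1/1120 + 711) = -420 + 796321/1120 = 325921/1120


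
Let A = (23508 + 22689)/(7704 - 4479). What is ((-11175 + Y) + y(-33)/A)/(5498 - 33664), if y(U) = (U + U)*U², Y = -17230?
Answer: 57185905/48192026 ≈ 1.1866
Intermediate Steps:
A = 15399/1075 (A = 46197/3225 = 46197*(1/3225) = 15399/1075 ≈ 14.325)
y(U) = 2*U³ (y(U) = (2*U)*U² = 2*U³)
((-11175 + Y) + y(-33)/A)/(5498 - 33664) = ((-11175 - 17230) + (2*(-33)³)/(15399/1075))/(5498 - 33664) = (-28405 + (2*(-35937))*(1075/15399))/(-28166) = (-28405 - 71874*1075/15399)*(-1/28166) = (-28405 - 8584950/1711)*(-1/28166) = -57185905/1711*(-1/28166) = 57185905/48192026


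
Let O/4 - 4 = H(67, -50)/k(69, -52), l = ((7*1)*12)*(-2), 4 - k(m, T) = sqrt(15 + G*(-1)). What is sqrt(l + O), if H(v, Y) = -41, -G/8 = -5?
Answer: 2*sqrt(-42 - 5*I) ≈ 0.77016 - 12.984*I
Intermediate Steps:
G = 40 (G = -8*(-5) = 40)
k(m, T) = 4 - 5*I (k(m, T) = 4 - sqrt(15 + 40*(-1)) = 4 - sqrt(15 - 40) = 4 - sqrt(-25) = 4 - 5*I)
l = -168 (l = (7*12)*(-2) = 84*(-2) = -168)
O = 16 - 4*(4 + 5*I) (O = 16 + 4*(-41*(4 + 5*I)/41) = 16 + 4*(-(4 + 5*I)) = 16 - 4*(4 + 5*I) ≈ 0.e-9 - 20.0*I)
sqrt(l + O) = sqrt(-168 - 20*I)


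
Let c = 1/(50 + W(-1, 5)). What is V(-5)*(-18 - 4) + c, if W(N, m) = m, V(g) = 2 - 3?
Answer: 1211/55 ≈ 22.018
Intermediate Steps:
V(g) = -1
c = 1/55 (c = 1/(50 + 5) = 1/55 ≈ 0.018182)
V(-5)*(-18 - 4) + c = -(-18 - 4) + 1/55 = -1*(-22) + 1/55 = 22 + 1/55 = 1211/55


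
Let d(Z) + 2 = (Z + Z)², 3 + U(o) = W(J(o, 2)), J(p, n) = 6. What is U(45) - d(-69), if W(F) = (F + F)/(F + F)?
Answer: -19044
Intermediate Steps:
W(F) = 1 (W(F) = (2*F)/((2*F)) = (2*F)*(1/(2*F)) = 1)
U(o) = -2 (U(o) = -3 + 1 = -2)
d(Z) = -2 + 4*Z² (d(Z) = -2 + (Z + Z)² = -2 + (2*Z)² = -2 + 4*Z²)
U(45) - d(-69) = -2 - (-2 + 4*(-69)²) = -2 - (-2 + 4*4761) = -2 - (-2 + 19044) = -2 - 1*19042 = -2 - 19042 = -19044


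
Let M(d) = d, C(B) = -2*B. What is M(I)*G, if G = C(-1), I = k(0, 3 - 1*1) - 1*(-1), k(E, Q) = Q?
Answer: 6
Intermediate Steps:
I = 3 (I = (3 - 1*1) - 1*(-1) = (3 - 1) + 1 = 2 + 1 = 3)
G = 2 (G = -2*(-1) = 2)
M(I)*G = 3*2 = 6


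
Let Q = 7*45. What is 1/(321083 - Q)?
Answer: 1/320768 ≈ 3.1175e-6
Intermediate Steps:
Q = 315
1/(321083 - Q) = 1/(321083 - 1*315) = 1/(321083 - 315) = 1/320768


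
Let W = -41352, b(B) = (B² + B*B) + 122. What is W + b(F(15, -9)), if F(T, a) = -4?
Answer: -41198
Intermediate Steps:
b(B) = 122 + 2*B² (b(B) = (B² + B²) + 122 = 2*B² + 122 = 122 + 2*B²)
W + b(F(15, -9)) = -41352 + (122 + 2*(-4)²) = -41352 + (122 + 2*16) = -41352 + (122 + 32) = -41352 + 154 = -41198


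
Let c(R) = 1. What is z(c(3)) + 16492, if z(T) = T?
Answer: 16493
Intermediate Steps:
z(c(3)) + 16492 = 1 + 16492 = 16493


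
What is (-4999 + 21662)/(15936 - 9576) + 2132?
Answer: 13576183/6360 ≈ 2134.6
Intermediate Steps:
(-4999 + 21662)/(15936 - 9576) + 2132 = 16663/6360 + 2132 = 13576183/6360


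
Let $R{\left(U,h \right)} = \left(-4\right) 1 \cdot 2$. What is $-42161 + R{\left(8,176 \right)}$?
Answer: $-42169$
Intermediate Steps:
$R{\left(U,h \right)} = -8$ ($R{\left(U,h \right)} = \left(-4\right) 2 = -8$)
$-42161 + R{\left(8,176 \right)} = -42161 - 8 = -42169$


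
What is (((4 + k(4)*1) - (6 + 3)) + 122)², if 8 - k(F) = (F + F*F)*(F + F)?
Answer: 1225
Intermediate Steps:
k(F) = 8 - 2*F*(F + F²) (k(F) = 8 - (F + F*F)*(F + F) = 8 - (F + F²)*2*F = 8 - 2*F*(F + F²))
(((4 + k(4)*1) - (6 + 3)) + 122)² = (((4 + (8 - 2*4² - 2*4³)*1) - (6 + 3)) + 122)² = (((4 + (8 - 2*16 - 2*64)*1) - 9) + 122)² = (((4 + (8 - 32 - 128)*1) - 1*9) + 122)² = (((4 - 152*1) - 9) + 122)² = (((4 - 152) - 9) + 122)² = ((-148 - 9) + 122)² = (-157 + 122)² = (-35)² = 1225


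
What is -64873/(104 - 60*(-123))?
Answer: -64873/7484 ≈ -8.6682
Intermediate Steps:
-64873/(104 - 60*(-123)) = -64873/(104 + 7380) = -64873/7484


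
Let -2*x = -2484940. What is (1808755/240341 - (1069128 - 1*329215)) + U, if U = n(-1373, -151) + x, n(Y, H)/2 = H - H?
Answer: 120786860692/240341 ≈ 5.0256e+5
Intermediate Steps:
x = 1242470 (x = -1/2*(-2484940) = 1242470)
n(Y, H) = 0 (n(Y, H) = 2*(H - H) = 2*0 = 0)
U = 1242470 (U = 0 + 1242470 = 1242470)
(1808755/240341 - (1069128 - 1*329215)) + U = (1808755/240341 - (1069128 - 1*329215)) + 1242470 = (1808755*(1/240341) - (1069128 - 329215)) + 1242470 = (1808755/240341 - 1*739913) + 1242470 = (1808755/240341 - 739913) + 1242470 = -177829621578/240341 + 1242470 = 120786860692/240341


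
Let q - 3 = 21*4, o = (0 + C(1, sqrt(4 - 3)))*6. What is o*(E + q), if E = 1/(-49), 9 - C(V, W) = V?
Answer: 204576/49 ≈ 4175.0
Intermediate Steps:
C(V, W) = 9 - V
o = 48 (o = (0 + (9 - 1*1))*6 = (0 + (9 - 1))*6 = (0 + 8)*6 = 8*6 = 48)
E = -1/49 ≈ -0.020408
q = 87 (q = 3 + 21*4 = 3 + 84 = 87)
o*(E + q) = 48*(-1/49 + 87) = 48*(4262/49) = 204576/49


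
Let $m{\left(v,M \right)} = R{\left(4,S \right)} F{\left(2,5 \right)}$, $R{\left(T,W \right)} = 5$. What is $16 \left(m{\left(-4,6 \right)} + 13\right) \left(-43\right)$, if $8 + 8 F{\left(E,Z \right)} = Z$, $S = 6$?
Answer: $-7654$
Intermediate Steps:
$F{\left(E,Z \right)} = -1 + \frac{Z}{8}$
$m{\left(v,M \right)} = - \frac{15}{8}$ ($m{\left(v,M \right)} = 5 \left(-1 + \frac{1}{8} \cdot 5\right) = 5 \left(-1 + \frac{5}{8}\right) = 5 \left(- \frac{3}{8}\right) = - \frac{15}{8}$)
$16 \left(m{\left(-4,6 \right)} + 13\right) \left(-43\right) = 16 \left(- \frac{15}{8} + 13\right) \left(-43\right) = 16 \cdot \frac{89}{8} \left(-43\right) = 178 \left(-43\right) = -7654$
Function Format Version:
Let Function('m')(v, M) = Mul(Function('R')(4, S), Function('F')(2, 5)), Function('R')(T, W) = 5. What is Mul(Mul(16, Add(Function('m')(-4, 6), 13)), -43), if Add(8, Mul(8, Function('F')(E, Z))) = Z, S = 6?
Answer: -7654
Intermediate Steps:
Function('F')(E, Z) = Add(-1, Mul(Rational(1, 8), Z))
Function('m')(v, M) = Rational(-15, 8) (Function('m')(v, M) = Mul(5, Add(-1, Mul(Rational(1, 8), 5))) = Mul(5, Add(-1, Rational(5, 8))) = Mul(5, Rational(-3, 8)) = Rational(-15, 8))
Mul(Mul(16, Add(Function('m')(-4, 6), 13)), -43) = Mul(Mul(16, Add(Rational(-15, 8), 13)), -43) = Mul(Mul(16, Rational(89, 8)), -43) = Mul(178, -43) = -7654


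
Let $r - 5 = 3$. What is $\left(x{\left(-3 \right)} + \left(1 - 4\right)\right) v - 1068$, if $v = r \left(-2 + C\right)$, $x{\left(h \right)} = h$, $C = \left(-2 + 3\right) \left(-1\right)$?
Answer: $-924$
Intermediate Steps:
$r = 8$ ($r = 5 + 3 = 8$)
$C = -1$ ($C = 1 \left(-1\right) = -1$)
$v = -24$ ($v = 8 \left(-2 - 1\right) = 8 \left(-3\right) = -24$)
$\left(x{\left(-3 \right)} + \left(1 - 4\right)\right) v - 1068 = \left(-3 + \left(1 - 4\right)\right) \left(-24\right) - 1068 = \left(-3 - 3\right) \left(-24\right) - 1068 = \left(-6\right) \left(-24\right) - 1068 = 144 - 1068 = -924$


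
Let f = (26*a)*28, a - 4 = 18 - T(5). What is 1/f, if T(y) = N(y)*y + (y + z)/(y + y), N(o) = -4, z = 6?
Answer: 5/148876 ≈ 3.3585e-5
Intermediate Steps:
T(y) = -4*y + (6 + y)/(2*y) (T(y) = -4*y + (y + 6)/(y + y) = -4*y + (6 + y)/((2*y)) = -4*y + (6 + y)*(1/(2*y)) = -4*y + (6 + y)/(2*y))
a = 409/10 (a = 4 + (18 - (½ - 4*5 + 3/5)) = 4 + (18 - (½ - 20 + 3*(⅕))) = 4 + (18 - (½ - 20 + ⅗)) = 4 + (18 - 1*(-189/10)) = 4 + (18 + 189/10) = 4 + 369/10 = 409/10 ≈ 40.900)
f = 148876/5 (f = (26*(409/10))*28 = (5317/5)*28 = 148876/5 ≈ 29775.)
1/f = 1/(148876/5) = 5/148876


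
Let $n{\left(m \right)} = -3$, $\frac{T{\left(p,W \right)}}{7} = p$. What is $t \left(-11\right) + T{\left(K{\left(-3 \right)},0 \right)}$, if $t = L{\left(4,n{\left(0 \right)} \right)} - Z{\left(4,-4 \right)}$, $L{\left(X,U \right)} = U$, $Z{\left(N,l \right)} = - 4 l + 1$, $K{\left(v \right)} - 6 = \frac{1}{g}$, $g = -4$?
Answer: $\frac{1041}{4} \approx 260.25$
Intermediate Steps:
$K{\left(v \right)} = \frac{23}{4}$ ($K{\left(v \right)} = 6 + \frac{1}{-4} = 6 - \frac{1}{4} = \frac{23}{4}$)
$Z{\left(N,l \right)} = 1 - 4 l$
$T{\left(p,W \right)} = 7 p$
$t = -20$ ($t = -3 - \left(1 - -16\right) = -3 - \left(1 + 16\right) = -3 - 17 = -20$)
$t \left(-11\right) + T{\left(K{\left(-3 \right)},0 \right)} = \left(-20\right) \left(-11\right) + 7 \cdot \frac{23}{4} = 220 + \frac{161}{4} = \frac{1041}{4}$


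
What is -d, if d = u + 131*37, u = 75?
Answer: -4922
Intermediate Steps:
d = 4922 (d = 75 + 131*37 = 75 + 4847 = 4922)
-d = -1*4922 = -4922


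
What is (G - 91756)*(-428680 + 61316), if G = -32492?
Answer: 45644242272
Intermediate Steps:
(G - 91756)*(-428680 + 61316) = (-32492 - 91756)*(-428680 + 61316) = -124248*(-367364) = 45644242272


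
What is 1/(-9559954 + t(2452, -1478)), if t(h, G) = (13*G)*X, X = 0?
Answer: -1/9559954 ≈ -1.0460e-7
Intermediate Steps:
t(h, G) = 0 (t(h, G) = (13*G)*0 = 0)
1/(-9559954 + t(2452, -1478)) = 1/(-9559954 + 0) = 1/(-9559954) = -1/9559954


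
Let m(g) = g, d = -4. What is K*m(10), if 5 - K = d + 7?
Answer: 20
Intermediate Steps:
K = 2 (K = 5 - (-4 + 7) = 5 - 1*3 = 5 - 3 = 2)
K*m(10) = 2*10 = 20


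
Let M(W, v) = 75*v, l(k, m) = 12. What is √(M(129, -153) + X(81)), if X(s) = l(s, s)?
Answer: I*√11463 ≈ 107.07*I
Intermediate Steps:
X(s) = 12
√(M(129, -153) + X(81)) = √(75*(-153) + 12) = √(-11475 + 12) = √(-11463) = I*√11463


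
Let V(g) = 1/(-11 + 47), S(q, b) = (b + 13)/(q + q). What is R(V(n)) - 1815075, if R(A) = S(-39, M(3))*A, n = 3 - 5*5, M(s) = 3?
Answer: -637091327/351 ≈ -1.8151e+6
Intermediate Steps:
S(q, b) = (13 + b)/(2*q) (S(q, b) = (13 + b)/((2*q)) = (13 + b)*(1/(2*q)) = (13 + b)/(2*q))
n = -22 (n = 3 - 25 = -22)
V(g) = 1/36
R(A) = -8*A/39 (R(A) = ((1/2)*(13 + 3)/(-39))*A = ((1/2)*(-1/39)*16)*A = -8*A/39)
R(V(n)) - 1815075 = -8/39*1/36 - 1815075 = -2/351 - 1815075 = -637091327/351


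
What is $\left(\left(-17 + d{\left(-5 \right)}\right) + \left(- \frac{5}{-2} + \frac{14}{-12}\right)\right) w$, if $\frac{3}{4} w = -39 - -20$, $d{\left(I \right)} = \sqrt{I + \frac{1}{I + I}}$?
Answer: $\frac{3572}{9} - \frac{38 i \sqrt{510}}{15} \approx 396.89 - 57.211 i$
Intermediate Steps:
$d{\left(I \right)} = \sqrt{I + \frac{1}{2 I}}$
$w = - \frac{76}{3}$ ($w = \frac{4 \left(-39 - -20\right)}{3} = \frac{4 \left(-39 + 20\right)}{3} = \frac{4}{3} \left(-19\right) = - \frac{76}{3} \approx -25.333$)
$\left(\left(-17 + d{\left(-5 \right)}\right) + \left(- \frac{5}{-2} + \frac{14}{-12}\right)\right) w = \left(\left(-17 + \frac{\sqrt{\frac{2}{-5} + 4 \left(-5\right)}}{2}\right) + \left(- \frac{5}{-2} + \frac{14}{-12}\right)\right) \left(- \frac{76}{3}\right) = \left(\left(-17 + \frac{\sqrt{2 \left(- \frac{1}{5}\right) - 20}}{2}\right) + \left(\left(-5\right) \left(- \frac{1}{2}\right) + 14 \left(- \frac{1}{12}\right)\right)\right) \left(- \frac{76}{3}\right) = \left(\left(-17 + \frac{\sqrt{- \frac{2}{5} - 20}}{2}\right) + \left(\frac{5}{2} - \frac{7}{6}\right)\right) \left(- \frac{76}{3}\right) = \left(\left(-17 + \frac{\sqrt{- \frac{102}{5}}}{2}\right) + \frac{4}{3}\right) \left(- \frac{76}{3}\right) = \left(\left(-17 + \frac{\frac{1}{5} i \sqrt{510}}{2}\right) + \frac{4}{3}\right) \left(- \frac{76}{3}\right) = \left(\left(-17 + \frac{i \sqrt{510}}{10}\right) + \frac{4}{3}\right) \left(- \frac{76}{3}\right) = \left(- \frac{47}{3} + \frac{i \sqrt{510}}{10}\right) \left(- \frac{76}{3}\right) = \frac{3572}{9} - \frac{38 i \sqrt{510}}{15}$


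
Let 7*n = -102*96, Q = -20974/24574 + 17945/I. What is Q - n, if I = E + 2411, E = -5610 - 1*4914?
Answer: 139138707090/99684431 ≈ 1395.8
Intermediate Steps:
E = -10524 (E = -5610 - 4914 = -10524)
I = -8113 (I = -10524 + 2411 = -8113)
Q = -305571246/99684431 (Q = -20974/24574 + 17945/(-8113) = -20974*1/24574 + 17945*(-1/8113) = -10487/12287 - 17945/8113 = -305571246/99684431 ≈ -3.0654)
n = -9792/7 (n = (-102*96)/7 = (⅐)*(-9792) = -9792/7 ≈ -1398.9)
Q - n = -305571246/99684431 - 1*(-9792/7) = -305571246/99684431 + 9792/7 = 139138707090/99684431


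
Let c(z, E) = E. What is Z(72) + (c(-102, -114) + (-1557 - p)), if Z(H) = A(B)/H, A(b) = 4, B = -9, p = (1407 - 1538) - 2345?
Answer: 14491/18 ≈ 805.06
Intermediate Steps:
p = -2476 (p = -131 - 2345 = -2476)
Z(H) = 4/H
Z(72) + (c(-102, -114) + (-1557 - p)) = 4/72 + (-114 + (-1557 - 1*(-2476))) = 4*(1/72) + (-114 + (-1557 + 2476)) = 1/18 + (-114 + 919) = 1/18 + 805 = 14491/18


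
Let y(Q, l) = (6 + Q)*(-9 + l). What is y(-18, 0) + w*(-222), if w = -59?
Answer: 13206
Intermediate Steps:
y(Q, l) = (-9 + l)*(6 + Q)
y(-18, 0) + w*(-222) = (-54 - 9*(-18) + 6*0 - 18*0) - 59*(-222) = (-54 + 162 + 0 + 0) + 13098 = 108 + 13098 = 13206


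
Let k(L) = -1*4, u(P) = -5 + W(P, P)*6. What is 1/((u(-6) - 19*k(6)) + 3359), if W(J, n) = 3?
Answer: 1/3448 ≈ 0.00029002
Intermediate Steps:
u(P) = 13 (u(P) = -5 + 3*6 = -5 + 18 = 13)
k(L) = -4
1/((u(-6) - 19*k(6)) + 3359) = 1/((13 - 19*(-4)) + 3359) = 1/((13 + 76) + 3359) = 1/(89 + 3359) = 1/3448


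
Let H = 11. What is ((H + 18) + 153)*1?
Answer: 182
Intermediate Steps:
((H + 18) + 153)*1 = ((11 + 18) + 153)*1 = (29 + 153)*1 = 182*1 = 182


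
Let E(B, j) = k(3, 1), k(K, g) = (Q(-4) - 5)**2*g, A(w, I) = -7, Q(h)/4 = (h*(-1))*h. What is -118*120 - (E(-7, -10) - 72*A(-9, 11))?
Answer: -19425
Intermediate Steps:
Q(h) = -4*h**2 (Q(h) = 4*((h*(-1))*h) = 4*((-h)*h) = 4*(-h**2) = -4*h**2)
k(K, g) = 4761*g (k(K, g) = (-4*(-4)**2 - 5)**2*g = (-4*16 - 5)**2*g = (-64 - 5)**2*g = (-69)**2*g = 4761*g)
E(B, j) = 4761 (E(B, j) = 4761*1 = 4761)
-118*120 - (E(-7, -10) - 72*A(-9, 11)) = -118*120 - (4761 - 72*(-7)) = -14160 - (4761 + 504) = -14160 - 1*5265 = -14160 - 5265 = -19425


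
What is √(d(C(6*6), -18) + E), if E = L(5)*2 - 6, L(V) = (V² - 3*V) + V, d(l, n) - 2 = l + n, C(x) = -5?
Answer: √3 ≈ 1.7320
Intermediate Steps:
d(l, n) = 2 + l + n (d(l, n) = 2 + (l + n) = 2 + l + n)
L(V) = V² - 2*V
E = 24 (E = (5*(-2 + 5))*2 - 6 = (5*3)*2 - 6 = 15*2 - 6 = 30 - 6 = 24)
√(d(C(6*6), -18) + E) = √((2 - 5 - 18) + 24) = √(-21 + 24) = √3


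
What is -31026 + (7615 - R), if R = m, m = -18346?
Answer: -5065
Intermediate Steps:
R = -18346
-31026 + (7615 - R) = -31026 + (7615 - 1*(-18346)) = -31026 + (7615 + 18346) = -31026 + 25961 = -5065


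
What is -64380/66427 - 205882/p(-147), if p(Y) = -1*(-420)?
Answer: -6851581607/13949670 ≈ -491.16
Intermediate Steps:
p(Y) = 420
-64380/66427 - 205882/p(-147) = -64380/66427 - 205882/420 = -64380*1/66427 - 205882*1/420 = -64380/66427 - 102941/210 = -6851581607/13949670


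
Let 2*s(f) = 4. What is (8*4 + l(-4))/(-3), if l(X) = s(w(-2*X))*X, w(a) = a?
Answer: -8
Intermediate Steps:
s(f) = 2 (s(f) = (1/2)*4 = 2)
l(X) = 2*X
(8*4 + l(-4))/(-3) = (8*4 + 2*(-4))/(-3) = -(32 - 8)/3 = -1/3*24 = -8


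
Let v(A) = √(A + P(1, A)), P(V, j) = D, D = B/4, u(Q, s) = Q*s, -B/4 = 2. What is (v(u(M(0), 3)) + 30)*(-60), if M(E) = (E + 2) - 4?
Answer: -1800 - 120*I*√2 ≈ -1800.0 - 169.71*I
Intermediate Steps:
B = -8 (B = -4*2 = -8)
M(E) = -2 + E (M(E) = (2 + E) - 4 = -2 + E)
D = -2 (D = -8/4 = -8*¼ = -2)
P(V, j) = -2
v(A) = √(-2 + A) (v(A) = √(A - 2) = √(-2 + A))
(v(u(M(0), 3)) + 30)*(-60) = (√(-2 + (-2 + 0)*3) + 30)*(-60) = (√(-2 - 2*3) + 30)*(-60) = (√(-2 - 6) + 30)*(-60) = (√(-8) + 30)*(-60) = (2*I*√2 + 30)*(-60) = (30 + 2*I*√2)*(-60) = -1800 - 120*I*√2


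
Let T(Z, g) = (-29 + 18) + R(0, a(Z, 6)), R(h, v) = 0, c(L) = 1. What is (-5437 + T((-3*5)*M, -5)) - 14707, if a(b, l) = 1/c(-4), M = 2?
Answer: -20155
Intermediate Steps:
a(b, l) = 1 (a(b, l) = 1/1 = 1)
T(Z, g) = -11 (T(Z, g) = (-29 + 18) + 0 = -11 + 0 = -11)
(-5437 + T((-3*5)*M, -5)) - 14707 = (-5437 - 11) - 14707 = -5448 - 14707 = -20155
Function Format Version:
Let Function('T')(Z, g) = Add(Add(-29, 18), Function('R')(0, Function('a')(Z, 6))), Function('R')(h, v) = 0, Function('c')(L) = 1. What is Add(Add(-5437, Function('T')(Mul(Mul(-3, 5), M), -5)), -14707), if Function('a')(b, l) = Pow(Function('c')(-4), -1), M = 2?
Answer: -20155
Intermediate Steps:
Function('a')(b, l) = 1 (Function('a')(b, l) = Pow(1, -1) = 1)
Function('T')(Z, g) = -11 (Function('T')(Z, g) = Add(Add(-29, 18), 0) = Add(-11, 0) = -11)
Add(Add(-5437, Function('T')(Mul(Mul(-3, 5), M), -5)), -14707) = Add(Add(-5437, -11), -14707) = Add(-5448, -14707) = -20155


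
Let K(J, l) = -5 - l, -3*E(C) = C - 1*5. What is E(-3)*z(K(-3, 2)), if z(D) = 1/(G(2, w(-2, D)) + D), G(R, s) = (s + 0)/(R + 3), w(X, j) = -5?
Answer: -⅓ ≈ -0.33333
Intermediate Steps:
E(C) = 5/3 - C/3 (E(C) = -(C - 1*5)/3 = -(C - 5)/3 = -(-5 + C)/3 = 5/3 - C/3)
G(R, s) = s/(3 + R)
z(D) = 1/(-1 + D) (z(D) = 1/(-5/(3 + 2) + D) = 1/(-5/5 + D) = 1/(-5*⅕ + D) = 1/(-1 + D))
E(-3)*z(K(-3, 2)) = (5/3 - ⅓*(-3))/(-1 + (-5 - 1*2)) = (5/3 + 1)/(-1 + (-5 - 2)) = 8/(3*(-1 - 7)) = (8/3)/(-8) = (8/3)*(-⅛) = -⅓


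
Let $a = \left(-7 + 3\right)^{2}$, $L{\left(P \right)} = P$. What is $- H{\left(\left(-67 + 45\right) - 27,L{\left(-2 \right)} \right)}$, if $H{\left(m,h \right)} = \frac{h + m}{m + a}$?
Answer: $- \frac{17}{11} \approx -1.5455$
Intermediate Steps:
$a = 16$ ($a = \left(-4\right)^{2} = 16$)
$H{\left(m,h \right)} = \frac{h + m}{16 + m}$ ($H{\left(m,h \right)} = \frac{h + m}{m + 16} = \frac{h + m}{16 + m}$)
$- H{\left(\left(-67 + 45\right) - 27,L{\left(-2 \right)} \right)} = - \frac{-2 + \left(\left(-67 + 45\right) - 27\right)}{16 + \left(\left(-67 + 45\right) - 27\right)} = - \frac{-2 - 49}{16 - 49} = - \frac{-51}{-33} = - \frac{\left(-1\right) \left(-51\right)}{33} = \left(-1\right) \frac{17}{11} = - \frac{17}{11}$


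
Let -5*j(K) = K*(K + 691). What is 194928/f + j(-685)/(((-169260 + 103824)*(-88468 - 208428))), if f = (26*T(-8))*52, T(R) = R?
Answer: -9861979415599/547213174144 ≈ -18.022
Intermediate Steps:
j(K) = -K*(691 + K)/5 (j(K) = -K*(K + 691)/5 = -K*(691 + K)/5)
f = -10816 (f = (26*(-8))*52 = -208*52 = -10816)
194928/f + j(-685)/(((-169260 + 103824)*(-88468 - 208428))) = 194928/(-10816) + (-1/5*(-685)*(691 - 685))/(((-169260 + 103824)*(-88468 - 208428))) = 194928*(-1/10816) + (-1/5*(-685)*6)/((-65436*(-296896))) = -12183/676 + 822/19427686656 = -12183/676 + 822*(1/19427686656) = -12183/676 + 137/3237947776 = -9861979415599/547213174144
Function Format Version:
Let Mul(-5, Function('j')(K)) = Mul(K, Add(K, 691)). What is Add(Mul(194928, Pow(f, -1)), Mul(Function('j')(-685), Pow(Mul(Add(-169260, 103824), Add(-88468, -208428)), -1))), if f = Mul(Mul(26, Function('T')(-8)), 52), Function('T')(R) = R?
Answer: Rational(-9861979415599, 547213174144) ≈ -18.022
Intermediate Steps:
Function('j')(K) = Mul(Rational(-1, 5), K, Add(691, K)) (Function('j')(K) = Mul(Rational(-1, 5), Mul(K, Add(K, 691))) = Mul(Rational(-1, 5), Mul(K, Add(691, K))) = Mul(Rational(-1, 5), K, Add(691, K)))
f = -10816 (f = Mul(Mul(26, -8), 52) = Mul(-208, 52) = -10816)
Add(Mul(194928, Pow(f, -1)), Mul(Function('j')(-685), Pow(Mul(Add(-169260, 103824), Add(-88468, -208428)), -1))) = Add(Mul(194928, Pow(-10816, -1)), Mul(Mul(Rational(-1, 5), -685, Add(691, -685)), Pow(Mul(Add(-169260, 103824), Add(-88468, -208428)), -1))) = Add(Mul(194928, Rational(-1, 10816)), Mul(Mul(Rational(-1, 5), -685, 6), Pow(Mul(-65436, -296896), -1))) = Add(Rational(-12183, 676), Mul(822, Pow(19427686656, -1))) = Add(Rational(-12183, 676), Mul(822, Rational(1, 19427686656))) = Add(Rational(-12183, 676), Rational(137, 3237947776)) = Rational(-9861979415599, 547213174144)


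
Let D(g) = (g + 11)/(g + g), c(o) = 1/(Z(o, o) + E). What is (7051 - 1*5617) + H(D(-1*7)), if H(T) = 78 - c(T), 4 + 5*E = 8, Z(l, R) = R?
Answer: 27181/18 ≈ 1510.1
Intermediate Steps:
E = 4/5 (E = -4/5 + (1/5)*8 = -4/5 + 8/5 = 4/5 ≈ 0.80000)
c(o) = 1/(4/5 + o) (c(o) = 1/(o + 4/5) = 1/(4/5 + o))
D(g) = (11 + g)/(2*g) (D(g) = (11 + g)/((2*g)) = (11 + g)*(1/(2*g)) = (11 + g)/(2*g))
H(T) = 78 - 5/(4 + 5*T)
(7051 - 1*5617) + H(D(-1*7)) = (7051 - 1*5617) + (307 + 390*((11 - 1*7)/(2*((-1*7)))))/(4 + 5*((11 - 1*7)/(2*((-1*7))))) = (7051 - 5617) + (307 + 390*((1/2)*(11 - 7)/(-7)))/(4 + 5*((1/2)*(11 - 7)/(-7))) = 1434 + (307 + 390*((1/2)*(-1/7)*4))/(4 + 5*((1/2)*(-1/7)*4)) = 1434 + (307 + 390*(-2/7))/(4 + 5*(-2/7)) = 1434 + (307 - 780/7)/(4 - 10/7) = 1434 + (1369/7)/(18/7) = 1434 + (7/18)*(1369/7) = 1434 + 1369/18 = 27181/18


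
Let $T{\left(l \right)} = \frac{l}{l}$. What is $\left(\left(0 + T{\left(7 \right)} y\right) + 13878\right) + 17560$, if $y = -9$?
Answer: $31429$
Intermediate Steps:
$T{\left(l \right)} = 1$
$\left(\left(0 + T{\left(7 \right)} y\right) + 13878\right) + 17560 = \left(\left(0 + 1 \left(-9\right)\right) + 13878\right) + 17560 = \left(\left(0 - 9\right) + 13878\right) + 17560 = \left(-9 + 13878\right) + 17560 = 13869 + 17560 = 31429$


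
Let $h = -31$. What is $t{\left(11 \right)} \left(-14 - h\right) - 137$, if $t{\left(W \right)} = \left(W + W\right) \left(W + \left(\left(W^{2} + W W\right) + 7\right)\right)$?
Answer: $97103$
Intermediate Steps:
$t{\left(W \right)} = 2 W \left(7 + W + 2 W^{2}\right)$ ($t{\left(W \right)} = 2 W \left(W + \left(\left(W^{2} + W^{2}\right) + 7\right)\right) = 2 W \left(W + \left(2 W^{2} + 7\right)\right) = 2 W \left(W + \left(7 + 2 W^{2}\right)\right) = 2 W \left(7 + W + 2 W^{2}\right)$)
$t{\left(11 \right)} \left(-14 - h\right) - 137 = 2 \cdot 11 \left(7 + 11 + 2 \cdot 11^{2}\right) \left(-14 - -31\right) - 137 = 2 \cdot 11 \left(7 + 11 + 2 \cdot 121\right) \left(-14 + 31\right) - 137 = 2 \cdot 11 \left(7 + 11 + 242\right) 17 - 137 = 2 \cdot 11 \cdot 260 \cdot 17 - 137 = 5720 \cdot 17 - 137 = 97240 - 137 = 97103$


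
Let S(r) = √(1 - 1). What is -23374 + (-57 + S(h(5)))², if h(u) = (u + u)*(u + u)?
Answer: -20125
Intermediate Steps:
h(u) = 4*u² (h(u) = (2*u)*(2*u) = 4*u²)
S(r) = 0 (S(r) = √0 = 0)
-23374 + (-57 + S(h(5)))² = -23374 + (-57 + 0)² = -23374 + (-57)² = -23374 + 3249 = -20125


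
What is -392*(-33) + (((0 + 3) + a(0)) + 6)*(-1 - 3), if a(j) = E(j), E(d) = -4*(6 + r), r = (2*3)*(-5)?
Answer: 12516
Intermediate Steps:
r = -30 (r = 6*(-5) = -30)
E(d) = 96 (E(d) = -4*(6 - 30) = -4*(-24) = 96)
a(j) = 96
-392*(-33) + (((0 + 3) + a(0)) + 6)*(-1 - 3) = -392*(-33) + (((0 + 3) + 96) + 6)*(-1 - 3) = 12936 + ((3 + 96) + 6)*(-4) = 12936 + (99 + 6)*(-4) = 12936 + 105*(-4) = 12936 - 420 = 12516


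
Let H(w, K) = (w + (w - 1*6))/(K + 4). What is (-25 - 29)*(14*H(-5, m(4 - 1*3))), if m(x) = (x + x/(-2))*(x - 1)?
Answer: 3024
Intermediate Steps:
m(x) = x*(-1 + x)/2 (m(x) = (x + x*(-1/2))*(-1 + x) = (x - x/2)*(-1 + x) = (x/2)*(-1 + x) = x*(-1 + x)/2)
H(w, K) = (-6 + 2*w)/(4 + K) (H(w, K) = (w + (w - 6))/(4 + K) = (w + (-6 + w))/(4 + K) = (-6 + 2*w)/(4 + K))
(-25 - 29)*(14*H(-5, m(4 - 1*3))) = (-25 - 29)*(14*(2*(-3 - 5)/(4 + (4 - 1*3)*(-1 + (4 - 1*3))/2))) = -756*2*(-8)/(4 + (4 - 3)*(-1 + (4 - 3))/2) = -756*2*(-8)/(4 + (1/2)*1*(-1 + 1)) = -756*2*(-8)/(4 + (1/2)*1*0) = -756*2*(-8)/(4 + 0) = -756*2*(-8)/4 = -756*2*(1/4)*(-8) = -756*(-4) = -54*(-56) = 3024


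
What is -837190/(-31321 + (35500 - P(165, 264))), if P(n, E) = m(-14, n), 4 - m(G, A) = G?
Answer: -837190/4161 ≈ -201.20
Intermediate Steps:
m(G, A) = 4 - G
P(n, E) = 18 (P(n, E) = 4 - 1*(-14) = 4 + 14 = 18)
-837190/(-31321 + (35500 - P(165, 264))) = -837190/(-31321 + (35500 - 1*18)) = -837190/(-31321 + (35500 - 18)) = -837190/(-31321 + 35482) = -837190/4161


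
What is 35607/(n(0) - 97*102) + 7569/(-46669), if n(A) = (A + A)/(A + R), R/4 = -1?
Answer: -578876923/153914362 ≈ -3.7610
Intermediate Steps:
R = -4 (R = 4*(-1) = -4)
n(A) = 2*A/(-4 + A) (n(A) = (A + A)/(A - 4) = (2*A)/(-4 + A) = 2*A/(-4 + A))
35607/(n(0) - 97*102) + 7569/(-46669) = 35607/(2*0/(-4 + 0) - 97*102) + 7569/(-46669) = 35607/(2*0/(-4) - 9894) + 7569*(-1/46669) = 35607/(2*0*(-¼) - 9894) - 7569/46669 = 35607/(0 - 9894) - 7569/46669 = 35607/(-9894) - 7569/46669 = 35607*(-1/9894) - 7569/46669 = -11869/3298 - 7569/46669 = -578876923/153914362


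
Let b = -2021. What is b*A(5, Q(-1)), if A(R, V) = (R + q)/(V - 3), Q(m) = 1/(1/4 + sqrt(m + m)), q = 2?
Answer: 14147*(-I + 4*sqrt(2))/(I + 12*sqrt(2)) ≈ 4650.4 - 1107.6*I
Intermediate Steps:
Q(m) = 1/(1/4 + sqrt(2)*sqrt(m)) (Q(m) = 1/(1/4 + sqrt(2*m)) = 1/(1/4 + sqrt(2)*sqrt(m)))
A(R, V) = (2 + R)/(-3 + V) (A(R, V) = (R + 2)/(V - 3) = (2 + R)/(-3 + V))
b*A(5, Q(-1)) = -2021*(2 + 5)/(-3 + 4/(1 + 4*sqrt(2)*sqrt(-1))) = -2021*7/(-3 + 4/(1 + 4*sqrt(2)*I)) = -2021*7/(-3 + 4/(1 + 4*I*sqrt(2))) = -14147/(-3 + 4/(1 + 4*I*sqrt(2)))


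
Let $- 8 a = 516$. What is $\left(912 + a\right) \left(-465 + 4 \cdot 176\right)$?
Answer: $\frac{405105}{2} \approx 2.0255 \cdot 10^{5}$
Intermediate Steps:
$a = - \frac{129}{2}$ ($a = \left(- \frac{1}{8}\right) 516 = - \frac{129}{2} \approx -64.5$)
$\left(912 + a\right) \left(-465 + 4 \cdot 176\right) = \left(912 - \frac{129}{2}\right) \left(-465 + 4 \cdot 176\right) = \frac{1695 \left(-465 + 704\right)}{2} = \frac{1695}{2} \cdot 239 = \frac{405105}{2}$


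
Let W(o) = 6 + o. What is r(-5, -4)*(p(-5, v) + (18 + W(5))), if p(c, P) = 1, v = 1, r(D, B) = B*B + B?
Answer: 360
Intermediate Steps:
r(D, B) = B + B**2 (r(D, B) = B**2 + B = B + B**2)
r(-5, -4)*(p(-5, v) + (18 + W(5))) = (-4*(1 - 4))*(1 + (18 + (6 + 5))) = (-4*(-3))*(1 + (18 + 11)) = 12*(1 + 29) = 12*30 = 360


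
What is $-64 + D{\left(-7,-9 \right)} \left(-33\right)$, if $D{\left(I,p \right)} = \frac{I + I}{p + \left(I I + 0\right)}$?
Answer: $- \frac{1049}{20} \approx -52.45$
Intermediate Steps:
$D{\left(I,p \right)} = \frac{2 I}{p + I^{2}}$ ($D{\left(I,p \right)} = \frac{2 I}{p + \left(I^{2} + 0\right)} = \frac{2 I}{p + I^{2}}$)
$-64 + D{\left(-7,-9 \right)} \left(-33\right) = -64 + 2 \left(-7\right) \frac{1}{-9 + \left(-7\right)^{2}} \left(-33\right) = -64 + 2 \left(-7\right) \frac{1}{-9 + 49} \left(-33\right) = -64 + 2 \left(-7\right) \frac{1}{40} \left(-33\right) = -64 - - \frac{231}{20} = -64 + \frac{231}{20} = - \frac{1049}{20}$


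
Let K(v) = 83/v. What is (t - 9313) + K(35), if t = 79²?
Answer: -107437/35 ≈ -3069.6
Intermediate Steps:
t = 6241
(t - 9313) + K(35) = (6241 - 9313) + 83/35 = -3072 + 83*(1/35) = -3072 + 83/35 = -107437/35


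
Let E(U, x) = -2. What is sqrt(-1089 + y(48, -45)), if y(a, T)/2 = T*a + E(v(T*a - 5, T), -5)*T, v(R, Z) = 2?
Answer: 3*I*sqrt(581) ≈ 72.312*I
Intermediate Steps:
y(a, T) = -4*T + 2*T*a (y(a, T) = 2*(T*a - 2*T) = 2*(-2*T + T*a) = -4*T + 2*T*a)
sqrt(-1089 + y(48, -45)) = sqrt(-1089 + 2*(-45)*(-2 + 48)) = sqrt(-1089 + 2*(-45)*46) = sqrt(-1089 - 4140) = sqrt(-5229) = 3*I*sqrt(581)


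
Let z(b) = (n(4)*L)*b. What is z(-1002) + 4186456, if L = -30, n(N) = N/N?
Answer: 4216516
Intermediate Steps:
n(N) = 1
z(b) = -30*b (z(b) = (1*(-30))*b = -30*b)
z(-1002) + 4186456 = -30*(-1002) + 4186456 = 30060 + 4186456 = 4216516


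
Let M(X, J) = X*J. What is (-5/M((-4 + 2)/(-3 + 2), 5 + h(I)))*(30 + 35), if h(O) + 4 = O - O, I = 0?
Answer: -325/2 ≈ -162.50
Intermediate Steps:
h(O) = -4 (h(O) = -4 + (O - O) = -4 + 0 = -4)
M(X, J) = J*X
(-5/M((-4 + 2)/(-3 + 2), 5 + h(I)))*(30 + 35) = (-5*(-3 + 2)/((-4 + 2)*(5 - 4)))*(30 + 35) = -5/(1*(-2/(-1)))*65 = -5/(1*(-2*(-1)))*65 = -5/(1*2)*65 = -5/2*65 = -325/2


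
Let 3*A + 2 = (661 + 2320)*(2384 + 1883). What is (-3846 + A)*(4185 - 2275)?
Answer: 8091006390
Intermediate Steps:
A = 4239975 (A = -⅔ + ((661 + 2320)*(2384 + 1883))/3 = -⅔ + (2981*4267)/3 = -⅔ + (⅓)*12719927 = -⅔ + 12719927/3 = 4239975)
(-3846 + A)*(4185 - 2275) = (-3846 + 4239975)*(4185 - 2275) = 4236129*1910 = 8091006390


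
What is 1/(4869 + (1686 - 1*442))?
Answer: 1/6113 ≈ 0.00016359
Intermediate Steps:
1/(4869 + (1686 - 1*442)) = 1/(4869 + (1686 - 442)) = 1/(4869 + 1244) = 1/6113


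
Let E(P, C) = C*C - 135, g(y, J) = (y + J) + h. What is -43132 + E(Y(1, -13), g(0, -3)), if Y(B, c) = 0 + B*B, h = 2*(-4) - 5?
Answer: -43011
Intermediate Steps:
h = -13 (h = -8 - 5 = -13)
Y(B, c) = B**2 (Y(B, c) = 0 + B**2 = B**2)
g(y, J) = -13 + J + y (g(y, J) = (y + J) - 13 = (J + y) - 13 = -13 + J + y)
E(P, C) = -135 + C**2 (E(P, C) = C**2 - 135 = -135 + C**2)
-43132 + E(Y(1, -13), g(0, -3)) = -43132 + (-135 + (-13 - 3 + 0)**2) = -43132 + (-135 + (-16)**2) = -43132 + (-135 + 256) = -43132 + 121 = -43011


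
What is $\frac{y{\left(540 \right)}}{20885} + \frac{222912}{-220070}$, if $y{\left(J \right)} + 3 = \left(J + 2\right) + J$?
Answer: $- \frac{441806159}{459616195} \approx -0.96125$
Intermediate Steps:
$y{\left(J \right)} = -1 + 2 J$ ($y{\left(J \right)} = -3 + \left(\left(J + 2\right) + J\right) = -3 + \left(\left(2 + J\right) + J\right) = -3 + \left(2 + 2 J\right) = -1 + 2 J$)
$\frac{y{\left(540 \right)}}{20885} + \frac{222912}{-220070} = \frac{-1 + 2 \cdot 540}{20885} + \frac{222912}{-220070} = \left(-1 + 1080\right) \frac{1}{20885} + 222912 \left(- \frac{1}{220070}\right) = 1079 \cdot \frac{1}{20885} - \frac{111456}{110035} = \frac{1079}{20885} - \frac{111456}{110035} = - \frac{441806159}{459616195}$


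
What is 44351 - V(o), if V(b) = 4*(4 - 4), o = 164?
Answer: 44351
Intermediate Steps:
V(b) = 0 (V(b) = 4*0 = 0)
44351 - V(o) = 44351 - 1*0 = 44351 + 0 = 44351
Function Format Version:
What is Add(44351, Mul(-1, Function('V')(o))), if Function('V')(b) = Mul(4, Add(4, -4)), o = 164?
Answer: 44351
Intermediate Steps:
Function('V')(b) = 0 (Function('V')(b) = Mul(4, 0) = 0)
Add(44351, Mul(-1, Function('V')(o))) = Add(44351, Mul(-1, 0)) = Add(44351, 0) = 44351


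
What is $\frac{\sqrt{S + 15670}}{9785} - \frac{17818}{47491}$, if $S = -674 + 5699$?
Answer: $- \frac{17818}{47491} + \frac{\sqrt{20695}}{9785} \approx -0.36049$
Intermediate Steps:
$S = 5025$
$\frac{\sqrt{S + 15670}}{9785} - \frac{17818}{47491} = \frac{\sqrt{5025 + 15670}}{9785} - \frac{17818}{47491} = \sqrt{20695} \cdot \frac{1}{9785} - \frac{17818}{47491} = \frac{\sqrt{20695}}{9785} - \frac{17818}{47491} = - \frac{17818}{47491} + \frac{\sqrt{20695}}{9785}$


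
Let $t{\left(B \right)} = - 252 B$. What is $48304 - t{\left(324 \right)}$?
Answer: $129952$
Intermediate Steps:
$48304 - t{\left(324 \right)} = 48304 - \left(-252\right) 324 = 48304 - -81648 = 48304 + 81648 = 129952$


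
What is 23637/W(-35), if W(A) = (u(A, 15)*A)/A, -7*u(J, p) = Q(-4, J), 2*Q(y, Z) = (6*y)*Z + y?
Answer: -165459/418 ≈ -395.83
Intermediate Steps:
Q(y, Z) = y/2 + 3*Z*y (Q(y, Z) = ((6*y)*Z + y)/2 = (6*Z*y + y)/2 = (y + 6*Z*y)/2 = y/2 + 3*Z*y)
u(J, p) = 2/7 + 12*J/7 (u(J, p) = -(-4)*(1 + 6*J)/14 = -(-2 - 12*J)/7 = 2/7 + 12*J/7)
W(A) = 2/7 + 12*A/7 (W(A) = ((2/7 + 12*A/7)*A)/A = (A*(2/7 + 12*A/7))/A = 2/7 + 12*A/7)
23637/W(-35) = 23637/(2/7 + (12/7)*(-35)) = 23637/(2/7 - 60) = 23637/(-418/7) = 23637*(-7/418) = -165459/418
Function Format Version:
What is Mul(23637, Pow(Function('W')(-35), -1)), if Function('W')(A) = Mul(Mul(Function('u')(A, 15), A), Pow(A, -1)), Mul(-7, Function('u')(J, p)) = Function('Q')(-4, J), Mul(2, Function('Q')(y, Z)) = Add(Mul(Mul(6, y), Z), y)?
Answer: Rational(-165459, 418) ≈ -395.83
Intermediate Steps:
Function('Q')(y, Z) = Add(Mul(Rational(1, 2), y), Mul(3, Z, y)) (Function('Q')(y, Z) = Mul(Rational(1, 2), Add(Mul(Mul(6, y), Z), y)) = Mul(Rational(1, 2), Add(Mul(6, Z, y), y)) = Mul(Rational(1, 2), Add(y, Mul(6, Z, y))) = Add(Mul(Rational(1, 2), y), Mul(3, Z, y)))
Function('u')(J, p) = Add(Rational(2, 7), Mul(Rational(12, 7), J)) (Function('u')(J, p) = Mul(Rational(-1, 7), Mul(Rational(1, 2), -4, Add(1, Mul(6, J)))) = Mul(Rational(-1, 7), Add(-2, Mul(-12, J))) = Add(Rational(2, 7), Mul(Rational(12, 7), J)))
Function('W')(A) = Add(Rational(2, 7), Mul(Rational(12, 7), A)) (Function('W')(A) = Mul(Mul(Add(Rational(2, 7), Mul(Rational(12, 7), A)), A), Pow(A, -1)) = Mul(Mul(A, Add(Rational(2, 7), Mul(Rational(12, 7), A))), Pow(A, -1)) = Add(Rational(2, 7), Mul(Rational(12, 7), A)))
Mul(23637, Pow(Function('W')(-35), -1)) = Mul(23637, Pow(Add(Rational(2, 7), Mul(Rational(12, 7), -35)), -1)) = Mul(23637, Pow(Add(Rational(2, 7), -60), -1)) = Mul(23637, Pow(Rational(-418, 7), -1)) = Mul(23637, Rational(-7, 418)) = Rational(-165459, 418)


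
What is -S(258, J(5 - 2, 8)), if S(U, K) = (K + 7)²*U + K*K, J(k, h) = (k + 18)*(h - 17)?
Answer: -8581713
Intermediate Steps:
J(k, h) = (-17 + h)*(18 + k) (J(k, h) = (18 + k)*(-17 + h) = (-17 + h)*(18 + k))
S(U, K) = K² + U*(7 + K)² (S(U, K) = (7 + K)²*U + K² = U*(7 + K)² + K² = K² + U*(7 + K)²)
-S(258, J(5 - 2, 8)) = -((-306 - 17*(5 - 2) + 18*8 + 8*(5 - 2))² + 258*(7 + (-306 - 17*(5 - 2) + 18*8 + 8*(5 - 2)))²) = -((-306 - 17*3 + 144 + 8*3)² + 258*(7 + (-306 - 17*3 + 144 + 8*3))²) = -((-306 - 51 + 144 + 24)² + 258*(7 + (-306 - 51 + 144 + 24))²) = -((-189)² + 258*(7 - 189)²) = -(35721 + 258*(-182)²) = -(35721 + 258*33124) = -(35721 + 8545992) = -1*8581713 = -8581713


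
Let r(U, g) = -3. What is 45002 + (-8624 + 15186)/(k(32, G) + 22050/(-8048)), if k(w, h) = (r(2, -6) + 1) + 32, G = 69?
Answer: 4962899878/109695 ≈ 45243.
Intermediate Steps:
k(w, h) = 30 (k(w, h) = (-3 + 1) + 32 = -2 + 32 = 30)
45002 + (-8624 + 15186)/(k(32, G) + 22050/(-8048)) = 45002 + (-8624 + 15186)/(30 + 22050/(-8048)) = 45002 + 6562/(30 + 22050*(-1/8048)) = 45002 + 6562/(30 - 11025/4024) = 45002 + 6562/(109695/4024) = 45002 + 6562*(4024/109695) = 45002 + 26405488/109695 = 4962899878/109695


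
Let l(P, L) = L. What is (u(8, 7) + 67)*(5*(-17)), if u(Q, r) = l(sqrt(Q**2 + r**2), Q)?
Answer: -6375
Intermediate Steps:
u(Q, r) = Q
(u(8, 7) + 67)*(5*(-17)) = (8 + 67)*(5*(-17)) = 75*(-85) = -6375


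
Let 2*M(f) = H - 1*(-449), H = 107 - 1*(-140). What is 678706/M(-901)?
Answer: 339353/174 ≈ 1950.3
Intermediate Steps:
H = 247 (H = 107 + 140 = 247)
M(f) = 348 (M(f) = (247 - 1*(-449))/2 = (247 + 449)/2 = (½)*696 = 348)
678706/M(-901) = 678706/348 = 678706*(1/348) = 339353/174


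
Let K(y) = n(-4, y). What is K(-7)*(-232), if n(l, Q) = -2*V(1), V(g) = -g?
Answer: -464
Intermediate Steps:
n(l, Q) = 2 (n(l, Q) = -(-2) = -2*(-1) = 2)
K(y) = 2
K(-7)*(-232) = 2*(-232) = -464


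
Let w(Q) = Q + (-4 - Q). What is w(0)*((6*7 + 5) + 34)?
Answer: -324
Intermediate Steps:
w(Q) = -4
w(0)*((6*7 + 5) + 34) = -4*((6*7 + 5) + 34) = -4*((42 + 5) + 34) = -4*(47 + 34) = -4*81 = -324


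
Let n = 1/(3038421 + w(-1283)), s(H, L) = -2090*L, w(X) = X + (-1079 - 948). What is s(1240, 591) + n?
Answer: -3748938756089/3035111 ≈ -1.2352e+6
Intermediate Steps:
w(X) = -2027 + X (w(X) = X - 2027 = -2027 + X)
n = 1/3035111 (n = 1/(3038421 + (-2027 - 1283)) = 1/(3038421 - 3310) = 1/3035111 ≈ 3.2948e-7)
s(1240, 591) + n = -2090*591 + 1/3035111 = -1235190 + 1/3035111 = -3748938756089/3035111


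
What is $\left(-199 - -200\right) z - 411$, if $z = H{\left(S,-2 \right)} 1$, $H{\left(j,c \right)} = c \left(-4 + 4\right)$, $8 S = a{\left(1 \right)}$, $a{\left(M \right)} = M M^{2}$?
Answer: $-411$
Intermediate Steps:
$a{\left(M \right)} = M^{3}$
$S = \frac{1}{8}$ ($S = \frac{1^{3}}{8} = \frac{1}{8} \cdot 1 = \frac{1}{8} \approx 0.125$)
$H{\left(j,c \right)} = 0$ ($H{\left(j,c \right)} = c 0 = 0$)
$z = 0$ ($z = 0 \cdot 1 = 0$)
$\left(-199 - -200\right) z - 411 = \left(-199 - -200\right) 0 - 411 = \left(-199 + 200\right) 0 - 411 = 1 \cdot 0 - 411 = 0 - 411 = -411$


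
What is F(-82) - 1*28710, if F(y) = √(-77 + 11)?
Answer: -28710 + I*√66 ≈ -28710.0 + 8.124*I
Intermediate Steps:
F(y) = I*√66 (F(y) = √(-66) = I*√66)
F(-82) - 1*28710 = I*√66 - 1*28710 = I*√66 - 28710 = -28710 + I*√66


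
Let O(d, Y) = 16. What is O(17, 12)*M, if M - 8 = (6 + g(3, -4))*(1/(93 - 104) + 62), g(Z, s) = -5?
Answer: 12304/11 ≈ 1118.5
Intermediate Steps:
M = 769/11 (M = 8 + (6 - 5)*(1/(93 - 104) + 62) = 8 + 1*(1/(-11) + 62) = 8 + 1*(-1/11 + 62) = 8 + 1*(681/11) = 8 + 681/11 = 769/11 ≈ 69.909)
O(17, 12)*M = 16*(769/11) = 12304/11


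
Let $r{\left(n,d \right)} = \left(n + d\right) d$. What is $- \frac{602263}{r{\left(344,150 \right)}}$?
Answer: $- \frac{602263}{74100} \approx -8.1277$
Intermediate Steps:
$r{\left(n,d \right)} = d \left(d + n\right)$ ($r{\left(n,d \right)} = \left(d + n\right) d = d \left(d + n\right)$)
$- \frac{602263}{r{\left(344,150 \right)}} = - \frac{602263}{150 \left(150 + 344\right)} = - \frac{602263}{150 \cdot 494} = - \frac{602263}{74100}$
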